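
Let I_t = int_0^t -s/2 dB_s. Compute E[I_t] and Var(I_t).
E[I_t] = 0; Var(I_t) = t^3/12

The Itô integral of a deterministic integrand f(s) has mean 0 because each increment f(s) * (B_{s+ds} - B_s) has mean 0. By the Itô isometry:
  Var( int_0^t f(s) dB_s ) = E[ (int_0^t f(s) dB_s)^2 ] = int_0^t f(s)^2 ds.
Here f(s) = -s/2, so f(s)^2 = s^2/4. Integrate:
  int_0^t (s^2/4) ds = t^3/12.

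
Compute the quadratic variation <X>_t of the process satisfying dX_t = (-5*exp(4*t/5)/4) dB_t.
<X>_t = 125*exp(8*t/5)/128 - 125/128

For an Itô process dX_t = a(t) dt + b(t) dB_t, the quadratic variation is <X>_t = int_0^t b(s)^2 ds (the drift term does not contribute). Here b(s) = -5*exp(4*s/5)/4, so
  b(s)^2 = 25*exp(8*s/5)/16.
Integrating from 0 to t:
  <X>_t = int_0^t (25*exp(8*s/5)/16) ds = 125*exp(8*t/5)/128 - 125/128.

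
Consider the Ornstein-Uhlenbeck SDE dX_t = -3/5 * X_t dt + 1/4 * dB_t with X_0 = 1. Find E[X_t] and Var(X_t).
E[X_t] = exp(-3*t/5); Var(X_t) = 5/96 - 5*exp(-6*t/5)/96

The OU SDE dX = -theta X dt + sigma dB admits the integrating factor exp(theta t): d(exp(theta t) X_t) = sigma exp(theta t) dB_t. Integrating from 0 to t:
  X_t = x_0 * exp(-theta t) + sigma * int_0^t exp(-theta (t-s)) dB_s.
The Itô integral has mean 0 and (by the Itô isometry) variance sigma^2 * int_0^t exp(-2 theta (t - s)) ds = sigma^2 * (1 - exp(-2 theta t)) / (2 theta).
With theta = 3/5, sigma = 1/4, x_0 = 1:
  E[X_t] = 1 * exp(-3/5 t) = exp(-3*t/5)
  Var(X_t) = (1/4)^2 * (1 - exp(-2*3/5 t)) / (2 * 3/5) = 5/96 - 5*exp(-6*t/5)/96.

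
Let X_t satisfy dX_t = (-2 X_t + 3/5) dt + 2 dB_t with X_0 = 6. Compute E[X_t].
E[X_t] = 3/10 + 57*exp(-2*t)/10

Taking expectations and using E[dB_t] = 0, the mean m(t) = E[X_t] satisfies the ODE m'(t) = a m(t) + b with m(0) = x_0. With a = -2, b = 3/5, x_0 = 6, the solution is
  m(t) = x_0 * exp(a t) + (b/a) * (exp(a t) - 1)
       = 6 * exp((-2) t) + ((3/5)/(-2)) * (exp((-2) t) - 1)
       = 3/10 + 57*exp(-2*t)/10.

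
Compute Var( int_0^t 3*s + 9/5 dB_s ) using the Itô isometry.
Var = 3*t*(25*t^2 + 45*t + 27)/25

The Itô integral of a deterministic integrand f(s) has mean 0 because each increment f(s) * (B_{s+ds} - B_s) has mean 0. By the Itô isometry:
  Var( int_0^t f(s) dB_s ) = E[ (int_0^t f(s) dB_s)^2 ] = int_0^t f(s)^2 ds.
Here f(s) = 3*s + 9/5, so f(s)^2 = 9*(5*s + 3)^2/25. Integrate:
  int_0^t (9*(5*s + 3)^2/25) ds = 3*t*(25*t^2 + 45*t + 27)/25.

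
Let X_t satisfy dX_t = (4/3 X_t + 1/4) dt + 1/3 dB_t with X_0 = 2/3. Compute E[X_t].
E[X_t] = 41*exp(4*t/3)/48 - 3/16

Taking expectations and using E[dB_t] = 0, the mean m(t) = E[X_t] satisfies the ODE m'(t) = a m(t) + b with m(0) = x_0. With a = 4/3, b = 1/4, x_0 = 2/3, the solution is
  m(t) = x_0 * exp(a t) + (b/a) * (exp(a t) - 1)
       = (2/3) * exp((4/3) t) + ((1/4)/(4/3)) * (exp((4/3) t) - 1)
       = 41*exp(4*t/3)/48 - 3/16.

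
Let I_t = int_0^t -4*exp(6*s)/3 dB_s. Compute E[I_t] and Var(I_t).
E[I_t] = 0; Var(I_t) = 4*exp(12*t)/27 - 4/27

The Itô integral of a deterministic integrand f(s) has mean 0 because each increment f(s) * (B_{s+ds} - B_s) has mean 0. By the Itô isometry:
  Var( int_0^t f(s) dB_s ) = E[ (int_0^t f(s) dB_s)^2 ] = int_0^t f(s)^2 ds.
Here f(s) = -4*exp(6*s)/3, so f(s)^2 = 16*exp(12*s)/9. Integrate:
  int_0^t (16*exp(12*s)/9) ds = 4*exp(12*t)/27 - 4/27.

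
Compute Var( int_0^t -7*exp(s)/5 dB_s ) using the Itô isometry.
Var = 49*exp(2*t)/50 - 49/50

The Itô integral of a deterministic integrand f(s) has mean 0 because each increment f(s) * (B_{s+ds} - B_s) has mean 0. By the Itô isometry:
  Var( int_0^t f(s) dB_s ) = E[ (int_0^t f(s) dB_s)^2 ] = int_0^t f(s)^2 ds.
Here f(s) = -7*exp(s)/5, so f(s)^2 = 49*exp(2*s)/25. Integrate:
  int_0^t (49*exp(2*s)/25) ds = 49*exp(2*t)/50 - 49/50.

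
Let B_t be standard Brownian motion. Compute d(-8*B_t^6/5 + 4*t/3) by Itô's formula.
d(-8*B_t^6/5 + 4*t/3) = (4/3 - 24*B_t^4) dt + (-48*B_t^5/5) dB_t

Itô's formula for f(t, x): d f(t, B_t) = (f_t + (1/2) f_xx) dt + f_x dB_t. Compute partials of f(t, x) = 4*t/3 - 8*x^6/5:
  f_t(t,x)  = 4/3
  f_x(t,x)  = -48*x^5/5
  f_xx(t,x) = -48*x^4
Assemble drift = f_t + (1/2) f_xx = 4/3 - 24*x^4 and diffusion = f_x = -48*x^5/5. Substituting x = B_t:
  d(-8*B_t^6/5 + 4*t/3) = (4/3 - 24*B_t^4) dt + (-48*B_t^5/5) dB_t.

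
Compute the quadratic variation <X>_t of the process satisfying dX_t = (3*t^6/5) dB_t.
<X>_t = 9*t^13/325

For an Itô process dX_t = a(t) dt + b(t) dB_t, the quadratic variation is <X>_t = int_0^t b(s)^2 ds (the drift term does not contribute). Here b(s) = 3*s^6/5, so
  b(s)^2 = 9*s^12/25.
Integrating from 0 to t:
  <X>_t = int_0^t (9*s^12/25) ds = 9*t^13/325.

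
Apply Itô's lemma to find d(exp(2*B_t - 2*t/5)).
d(exp(2*B_t - 2*t/5)) = (8*exp(2*B_t - 2*t/5)/5) dt + (2*exp(2*B_t - 2*t/5)) dB_t

Itô's formula for f(t, x): d f(t, B_t) = (f_t + (1/2) f_xx) dt + f_x dB_t. Compute partials of f(t, x) = exp(-2*t/5 + 2*x):
  f_t(t,x)  = -2*exp(-2*t/5 + 2*x)/5
  f_x(t,x)  = 2*exp(-2*t/5 + 2*x)
  f_xx(t,x) = 4*exp(-2*t/5 + 2*x)
Assemble drift = f_t + (1/2) f_xx = 8*exp(-2*t/5 + 2*x)/5 and diffusion = f_x = 2*exp(-2*t/5 + 2*x). Substituting x = B_t:
  d(exp(2*B_t - 2*t/5)) = (8*exp(2*B_t - 2*t/5)/5) dt + (2*exp(2*B_t - 2*t/5)) dB_t.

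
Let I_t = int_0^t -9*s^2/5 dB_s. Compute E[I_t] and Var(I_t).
E[I_t] = 0; Var(I_t) = 81*t^5/125

The Itô integral of a deterministic integrand f(s) has mean 0 because each increment f(s) * (B_{s+ds} - B_s) has mean 0. By the Itô isometry:
  Var( int_0^t f(s) dB_s ) = E[ (int_0^t f(s) dB_s)^2 ] = int_0^t f(s)^2 ds.
Here f(s) = -9*s^2/5, so f(s)^2 = 81*s^4/25. Integrate:
  int_0^t (81*s^4/25) ds = 81*t^5/125.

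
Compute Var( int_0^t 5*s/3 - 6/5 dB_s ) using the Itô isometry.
Var = t*(625*t^2 - 1350*t + 972)/675

The Itô integral of a deterministic integrand f(s) has mean 0 because each increment f(s) * (B_{s+ds} - B_s) has mean 0. By the Itô isometry:
  Var( int_0^t f(s) dB_s ) = E[ (int_0^t f(s) dB_s)^2 ] = int_0^t f(s)^2 ds.
Here f(s) = 5*s/3 - 6/5, so f(s)^2 = (25*s - 18)^2/225. Integrate:
  int_0^t ((25*s - 18)^2/225) ds = t*(625*t^2 - 1350*t + 972)/675.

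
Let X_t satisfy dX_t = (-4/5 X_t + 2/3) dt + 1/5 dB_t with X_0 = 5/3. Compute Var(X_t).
Var(X_t) = 1/40 - exp(-8*t/5)/40

The variance V(t) = Var(X_t) satisfies V'(t) = 2 a V(t) + c^2 with V(0) = 0 (drift coefficient is linear in X, diffusion is constant). With a = -4/5, c = 1/5, the solution is
  V(t) = (c^2 / (2 a)) * (exp(2 a t) - 1)
       = ((1/5)^2 / (2*(-4/5))) * (exp((-8/5) t) - 1)
       = 1/40 - exp(-8*t/5)/40.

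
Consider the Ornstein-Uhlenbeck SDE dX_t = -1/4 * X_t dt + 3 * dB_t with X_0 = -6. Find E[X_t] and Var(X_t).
E[X_t] = -6*exp(-t/4); Var(X_t) = 18 - 18*exp(-t/2)

The OU SDE dX = -theta X dt + sigma dB admits the integrating factor exp(theta t): d(exp(theta t) X_t) = sigma exp(theta t) dB_t. Integrating from 0 to t:
  X_t = x_0 * exp(-theta t) + sigma * int_0^t exp(-theta (t-s)) dB_s.
The Itô integral has mean 0 and (by the Itô isometry) variance sigma^2 * int_0^t exp(-2 theta (t - s)) ds = sigma^2 * (1 - exp(-2 theta t)) / (2 theta).
With theta = 1/4, sigma = 3, x_0 = -6:
  E[X_t] = -6 * exp(-1/4 t) = -6*exp(-t/4)
  Var(X_t) = (3)^2 * (1 - exp(-2*1/4 t)) / (2 * 1/4) = 18 - 18*exp(-t/2).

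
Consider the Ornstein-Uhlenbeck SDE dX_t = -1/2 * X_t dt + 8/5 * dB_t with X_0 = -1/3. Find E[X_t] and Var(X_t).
E[X_t] = -exp(-t/2)/3; Var(X_t) = 64/25 - 64*exp(-t)/25

The OU SDE dX = -theta X dt + sigma dB admits the integrating factor exp(theta t): d(exp(theta t) X_t) = sigma exp(theta t) dB_t. Integrating from 0 to t:
  X_t = x_0 * exp(-theta t) + sigma * int_0^t exp(-theta (t-s)) dB_s.
The Itô integral has mean 0 and (by the Itô isometry) variance sigma^2 * int_0^t exp(-2 theta (t - s)) ds = sigma^2 * (1 - exp(-2 theta t)) / (2 theta).
With theta = 1/2, sigma = 8/5, x_0 = -1/3:
  E[X_t] = -1/3 * exp(-1/2 t) = -exp(-t/2)/3
  Var(X_t) = (8/5)^2 * (1 - exp(-2*1/2 t)) / (2 * 1/2) = 64/25 - 64*exp(-t)/25.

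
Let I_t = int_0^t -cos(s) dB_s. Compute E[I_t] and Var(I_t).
E[I_t] = 0; Var(I_t) = t/2 + sin(2*t)/4

The Itô integral of a deterministic integrand f(s) has mean 0 because each increment f(s) * (B_{s+ds} - B_s) has mean 0. By the Itô isometry:
  Var( int_0^t f(s) dB_s ) = E[ (int_0^t f(s) dB_s)^2 ] = int_0^t f(s)^2 ds.
Here f(s) = -cos(s), so f(s)^2 = cos(s)^2. Integrate:
  int_0^t (cos(s)^2) ds = t/2 + sin(2*t)/4.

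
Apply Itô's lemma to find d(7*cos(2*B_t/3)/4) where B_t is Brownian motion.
d(7*cos(2*B_t/3)/4) = (-7*cos(2*B_t/3)/18) dt + (-7*sin(2*B_t/3)/6) dB_t

Itô's formula for f(B_t) gives d f(B_t) = f'(B_t) dB_t + (1/2) f''(B_t) dt. Compute derivatives of f(x) = 7*cos(2*x/3)/4:
  f'(x)  = -7*sin(2*x/3)/6
  f''(x) = -7*cos(2*x/3)/9
Substitute x = B_t and multiply the f'' term by 1/2:
  drift     = (1/2) * (-7*cos(2*x/3)/9) evaluated at B_t = -7*cos(2*B_t/3)/18
  diffusion = (-7*sin(2*x/3)/6) evaluated at B_t = -7*sin(2*B_t/3)/6
Therefore d(7*cos(2*B_t/3)/4) = (-7*cos(2*B_t/3)/18) dt + (-7*sin(2*B_t/3)/6) dB_t.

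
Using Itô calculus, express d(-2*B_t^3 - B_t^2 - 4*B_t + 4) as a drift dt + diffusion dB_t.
d(-2*B_t^3 - B_t^2 - 4*B_t + 4) = (-6*B_t - 1) dt + (-6*B_t^2 - 2*B_t - 4) dB_t

Itô's formula for f(B_t) gives d f(B_t) = f'(B_t) dB_t + (1/2) f''(B_t) dt. Compute derivatives of f(x) = -2*x^3 - x^2 - 4*x + 4:
  f'(x)  = -6*x^2 - 2*x - 4
  f''(x) = -12*x - 2
Substitute x = B_t and multiply the f'' term by 1/2:
  drift     = (1/2) * (-12*x - 2) evaluated at B_t = -6*B_t - 1
  diffusion = (-6*x^2 - 2*x - 4) evaluated at B_t = -6*B_t^2 - 2*B_t - 4
Therefore d(-2*B_t^3 - B_t^2 - 4*B_t + 4) = (-6*B_t - 1) dt + (-6*B_t^2 - 2*B_t - 4) dB_t.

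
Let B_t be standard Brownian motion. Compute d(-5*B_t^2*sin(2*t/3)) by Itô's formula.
d(-5*B_t^2*sin(2*t/3)) = (-10*B_t^2*cos(2*t/3)/3 - 5*sin(2*t/3)) dt + (-10*B_t*sin(2*t/3)) dB_t

Itô's formula for f(t, x): d f(t, B_t) = (f_t + (1/2) f_xx) dt + f_x dB_t. Compute partials of f(t, x) = -5*x^2*sin(2*t/3):
  f_t(t,x)  = -10*x^2*cos(2*t/3)/3
  f_x(t,x)  = -10*x*sin(2*t/3)
  f_xx(t,x) = -10*sin(2*t/3)
Assemble drift = f_t + (1/2) f_xx = -10*x^2*cos(2*t/3)/3 - 5*sin(2*t/3) and diffusion = f_x = -10*x*sin(2*t/3). Substituting x = B_t:
  d(-5*B_t^2*sin(2*t/3)) = (-10*B_t^2*cos(2*t/3)/3 - 5*sin(2*t/3)) dt + (-10*B_t*sin(2*t/3)) dB_t.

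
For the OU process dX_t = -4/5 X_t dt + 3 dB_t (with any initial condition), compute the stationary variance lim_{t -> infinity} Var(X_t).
lim Var(X_t) = 45/8

The OU SDE dX = -theta X dt + sigma dB admits the integrating factor exp(theta t): d(exp(theta t) X_t) = sigma exp(theta t) dB_t. Integrating from 0 to t gives X_t = x_0 * exp(-theta t) + sigma * int_0^t exp(-theta (t-s)) dB_s for any initial x_0. The Itô integral has variance (by the Itô isometry) sigma^2 * int_0^t exp(-2 theta (t - s)) ds = sigma^2 * (1 - exp(-2 theta t)) / (2 theta), independent of x_0.
With theta = 4/5, sigma = 3:
  Var(X_t) = (3)^2 * (1 - exp(-2*4/5 t)) / (2 * 4/5) = 45/8 - 45*exp(-8*t/5)/8.
As t -> infinity, exp(-2*4/5 t) -> 0, so the stationary variance is sigma^2 / (2 theta) = 45/8.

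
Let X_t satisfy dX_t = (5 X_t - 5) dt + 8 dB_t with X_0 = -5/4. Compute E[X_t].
E[X_t] = 1 - 9*exp(5*t)/4

Taking expectations and using E[dB_t] = 0, the mean m(t) = E[X_t] satisfies the ODE m'(t) = a m(t) + b with m(0) = x_0. With a = 5, b = -5, x_0 = -5/4, the solution is
  m(t) = x_0 * exp(a t) + (b/a) * (exp(a t) - 1)
       = (-5/4) * exp(5 t) + ((-5)/5) * (exp(5 t) - 1)
       = 1 - 9*exp(5*t)/4.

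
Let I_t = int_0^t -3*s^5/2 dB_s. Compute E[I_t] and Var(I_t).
E[I_t] = 0; Var(I_t) = 9*t^11/44

The Itô integral of a deterministic integrand f(s) has mean 0 because each increment f(s) * (B_{s+ds} - B_s) has mean 0. By the Itô isometry:
  Var( int_0^t f(s) dB_s ) = E[ (int_0^t f(s) dB_s)^2 ] = int_0^t f(s)^2 ds.
Here f(s) = -3*s^5/2, so f(s)^2 = 9*s^10/4. Integrate:
  int_0^t (9*s^10/4) ds = 9*t^11/44.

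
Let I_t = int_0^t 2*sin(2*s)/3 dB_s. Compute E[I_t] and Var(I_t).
E[I_t] = 0; Var(I_t) = 2*t/9 - sin(4*t)/18

The Itô integral of a deterministic integrand f(s) has mean 0 because each increment f(s) * (B_{s+ds} - B_s) has mean 0. By the Itô isometry:
  Var( int_0^t f(s) dB_s ) = E[ (int_0^t f(s) dB_s)^2 ] = int_0^t f(s)^2 ds.
Here f(s) = 2*sin(2*s)/3, so f(s)^2 = 4*sin(2*s)^2/9. Integrate:
  int_0^t (4*sin(2*s)^2/9) ds = 2*t/9 - sin(4*t)/18.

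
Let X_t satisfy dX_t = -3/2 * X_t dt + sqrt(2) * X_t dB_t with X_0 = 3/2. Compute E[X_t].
E[X_t] = 3*exp(-3*t/2)/2

For GBM dX = mu X dt + sigma X dB with X_0 = x_0, apply Itô to Y = log X: dY = (mu - sigma^2/2) dt + sigma dB, so Y_t = log(x_0) + (mu - sigma^2/2) t + sigma B_t and hence X_t = x_0 * exp((mu - sigma^2/2) t + sigma B_t).
With mu = -3/2, sigma = sqrt(2), x_0 = 3/2, this gives:
  X_t = 3/2 * exp((-5/2) * t + (sqrt(2)) * B_t).
Since sigma*B_t ~ Normal(0, sigma^2 t), E[exp(sigma*B_t)] = exp(sigma^2 t / 2); so E[X_t] = x_0 * exp((mu - sigma^2/2) t) * exp(sigma^2 t / 2) = x_0 * exp(mu t) = 3*exp(-3*t/2)/2.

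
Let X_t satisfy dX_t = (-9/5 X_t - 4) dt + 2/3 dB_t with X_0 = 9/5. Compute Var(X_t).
Var(X_t) = 10/81 - 10*exp(-18*t/5)/81

The variance V(t) = Var(X_t) satisfies V'(t) = 2 a V(t) + c^2 with V(0) = 0 (drift coefficient is linear in X, diffusion is constant). With a = -9/5, c = 2/3, the solution is
  V(t) = (c^2 / (2 a)) * (exp(2 a t) - 1)
       = ((2/3)^2 / (2*(-9/5))) * (exp((-18/5) t) - 1)
       = 10/81 - 10*exp(-18*t/5)/81.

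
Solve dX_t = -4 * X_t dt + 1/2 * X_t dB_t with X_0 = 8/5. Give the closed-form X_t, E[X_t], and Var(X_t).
X_t = 8/5 * exp((-33/8) t + (1/2) B_t); E[X_t] = 8*exp(-4*t)/5; Var(X_t) = (64*exp(t/4) - 64)*exp(-8*t)/25

For GBM dX = mu X dt + sigma X dB with X_0 = x_0, apply Itô to Y = log X: dY = (mu - sigma^2/2) dt + sigma dB, so Y_t = log(x_0) + (mu - sigma^2/2) t + sigma B_t and hence X_t = x_0 * exp((mu - sigma^2/2) t + sigma B_t).
With mu = -4, sigma = 1/2, x_0 = 8/5, this gives:
  X_t = 8/5 * exp((-33/8) * t + (1/2) * B_t).
Since sigma*B_t ~ Normal(0, sigma^2 t), E[exp(sigma*B_t)] = exp(sigma^2 t / 2); so E[X_t] = x_0 * exp((mu - sigma^2/2) t) * exp(sigma^2 t / 2) = x_0 * exp(mu t) = 8*exp(-4*t)/5.
Var(X_t) = E[X_t^2] - (E[X_t])^2 = x_0^2 * exp(2 mu t) * (exp(sigma^2 t) - 1) = (64*exp(t/4) - 64)*exp(-8*t)/25.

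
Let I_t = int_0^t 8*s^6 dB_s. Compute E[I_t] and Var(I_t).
E[I_t] = 0; Var(I_t) = 64*t^13/13

The Itô integral of a deterministic integrand f(s) has mean 0 because each increment f(s) * (B_{s+ds} - B_s) has mean 0. By the Itô isometry:
  Var( int_0^t f(s) dB_s ) = E[ (int_0^t f(s) dB_s)^2 ] = int_0^t f(s)^2 ds.
Here f(s) = 8*s^6, so f(s)^2 = 64*s^12. Integrate:
  int_0^t (64*s^12) ds = 64*t^13/13.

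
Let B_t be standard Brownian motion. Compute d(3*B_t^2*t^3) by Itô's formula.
d(3*B_t^2*t^3) = (3*t^2*(3*B_t^2 + t)) dt + (6*B_t*t^3) dB_t

Itô's formula for f(t, x): d f(t, B_t) = (f_t + (1/2) f_xx) dt + f_x dB_t. Compute partials of f(t, x) = 3*t^3*x^2:
  f_t(t,x)  = 9*t^2*x^2
  f_x(t,x)  = 6*t^3*x
  f_xx(t,x) = 6*t^3
Assemble drift = f_t + (1/2) f_xx = 3*t^2*(t + 3*x^2) and diffusion = f_x = 6*t^3*x. Substituting x = B_t:
  d(3*B_t^2*t^3) = (3*t^2*(3*B_t^2 + t)) dt + (6*B_t*t^3) dB_t.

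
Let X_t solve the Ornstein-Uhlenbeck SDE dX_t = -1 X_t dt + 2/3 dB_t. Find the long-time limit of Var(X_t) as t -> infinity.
lim Var(X_t) = 2/9

The OU SDE dX = -theta X dt + sigma dB admits the integrating factor exp(theta t): d(exp(theta t) X_t) = sigma exp(theta t) dB_t. Integrating from 0 to t gives X_t = x_0 * exp(-theta t) + sigma * int_0^t exp(-theta (t-s)) dB_s for any initial x_0. The Itô integral has variance (by the Itô isometry) sigma^2 * int_0^t exp(-2 theta (t - s)) ds = sigma^2 * (1 - exp(-2 theta t)) / (2 theta), independent of x_0.
With theta = 1, sigma = 2/3:
  Var(X_t) = (2/3)^2 * (1 - exp(-2*1 t)) / (2 * 1) = 2/9 - 2*exp(-2*t)/9.
As t -> infinity, exp(-2*1 t) -> 0, so the stationary variance is sigma^2 / (2 theta) = 2/9.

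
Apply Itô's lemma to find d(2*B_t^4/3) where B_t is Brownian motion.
d(2*B_t^4/3) = (4*B_t^2) dt + (8*B_t^3/3) dB_t

Itô's formula for f(B_t) gives d f(B_t) = f'(B_t) dB_t + (1/2) f''(B_t) dt. Compute derivatives of f(x) = 2*x^4/3:
  f'(x)  = 8*x^3/3
  f''(x) = 8*x^2
Substitute x = B_t and multiply the f'' term by 1/2:
  drift     = (1/2) * (8*x^2) evaluated at B_t = 4*B_t^2
  diffusion = (8*x^3/3) evaluated at B_t = 8*B_t^3/3
Therefore d(2*B_t^4/3) = (4*B_t^2) dt + (8*B_t^3/3) dB_t.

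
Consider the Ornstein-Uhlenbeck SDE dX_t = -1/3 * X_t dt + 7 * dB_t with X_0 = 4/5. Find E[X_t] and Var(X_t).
E[X_t] = 4*exp(-t/3)/5; Var(X_t) = 147/2 - 147*exp(-2*t/3)/2

The OU SDE dX = -theta X dt + sigma dB admits the integrating factor exp(theta t): d(exp(theta t) X_t) = sigma exp(theta t) dB_t. Integrating from 0 to t:
  X_t = x_0 * exp(-theta t) + sigma * int_0^t exp(-theta (t-s)) dB_s.
The Itô integral has mean 0 and (by the Itô isometry) variance sigma^2 * int_0^t exp(-2 theta (t - s)) ds = sigma^2 * (1 - exp(-2 theta t)) / (2 theta).
With theta = 1/3, sigma = 7, x_0 = 4/5:
  E[X_t] = 4/5 * exp(-1/3 t) = 4*exp(-t/3)/5
  Var(X_t) = (7)^2 * (1 - exp(-2*1/3 t)) / (2 * 1/3) = 147/2 - 147*exp(-2*t/3)/2.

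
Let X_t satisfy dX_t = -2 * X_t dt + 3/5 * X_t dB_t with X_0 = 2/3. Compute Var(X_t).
Var(X_t) = (4*exp(9*t/25) - 4)*exp(-4*t)/9

For GBM dX = mu X dt + sigma X dB with X_0 = x_0, apply Itô to Y = log X: dY = (mu - sigma^2/2) dt + sigma dB, so Y_t = log(x_0) + (mu - sigma^2/2) t + sigma B_t and hence X_t = x_0 * exp((mu - sigma^2/2) t + sigma B_t).
With mu = -2, sigma = 3/5, x_0 = 2/3, this gives:
  X_t = 2/3 * exp((-109/50) * t + (3/5) * B_t).
Since sigma*B_t ~ Normal(0, sigma^2 t), E[exp(sigma*B_t)] = exp(sigma^2 t / 2); so E[X_t] = x_0 * exp((mu - sigma^2/2) t) * exp(sigma^2 t / 2) = x_0 * exp(mu t) = 2*exp(-2*t)/3.
Var(X_t) = E[X_t^2] - (E[X_t])^2 = x_0^2 * exp(2 mu t) * (exp(sigma^2 t) - 1) = (4*exp(9*t/25) - 4)*exp(-4*t)/9.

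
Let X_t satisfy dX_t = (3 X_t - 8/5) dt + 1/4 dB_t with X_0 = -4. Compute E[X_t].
E[X_t] = 8/15 - 68*exp(3*t)/15

Taking expectations and using E[dB_t] = 0, the mean m(t) = E[X_t] satisfies the ODE m'(t) = a m(t) + b with m(0) = x_0. With a = 3, b = -8/5, x_0 = -4, the solution is
  m(t) = x_0 * exp(a t) + (b/a) * (exp(a t) - 1)
       = (-4) * exp(3 t) + ((-8/5)/3) * (exp(3 t) - 1)
       = 8/15 - 68*exp(3*t)/15.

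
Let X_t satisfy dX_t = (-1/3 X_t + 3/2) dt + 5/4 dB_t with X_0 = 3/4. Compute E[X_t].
E[X_t] = 9/2 - 15*exp(-t/3)/4

Taking expectations and using E[dB_t] = 0, the mean m(t) = E[X_t] satisfies the ODE m'(t) = a m(t) + b with m(0) = x_0. With a = -1/3, b = 3/2, x_0 = 3/4, the solution is
  m(t) = x_0 * exp(a t) + (b/a) * (exp(a t) - 1)
       = (3/4) * exp((-1/3) t) + ((3/2)/(-1/3)) * (exp((-1/3) t) - 1)
       = 9/2 - 15*exp(-t/3)/4.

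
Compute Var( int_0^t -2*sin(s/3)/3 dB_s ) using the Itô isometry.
Var = 2*t/9 - sin(2*t/3)/3

The Itô integral of a deterministic integrand f(s) has mean 0 because each increment f(s) * (B_{s+ds} - B_s) has mean 0. By the Itô isometry:
  Var( int_0^t f(s) dB_s ) = E[ (int_0^t f(s) dB_s)^2 ] = int_0^t f(s)^2 ds.
Here f(s) = -2*sin(s/3)/3, so f(s)^2 = 4*sin(s/3)^2/9. Integrate:
  int_0^t (4*sin(s/3)^2/9) ds = 2*t/9 - sin(2*t/3)/3.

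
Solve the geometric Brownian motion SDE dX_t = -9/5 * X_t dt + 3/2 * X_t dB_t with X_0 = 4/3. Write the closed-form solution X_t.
X_t = 4/3 * exp((-117/40) * t + (3/2) * B_t)

For GBM dX = mu X dt + sigma X dB with X_0 = x_0, apply Itô to Y = log X: dY = (mu - sigma^2/2) dt + sigma dB, so Y_t = log(x_0) + (mu - sigma^2/2) t + sigma B_t and hence X_t = x_0 * exp((mu - sigma^2/2) t + sigma B_t).
With mu = -9/5, sigma = 3/2, x_0 = 4/3, this gives:
  X_t = 4/3 * exp((-117/40) * t + (3/2) * B_t).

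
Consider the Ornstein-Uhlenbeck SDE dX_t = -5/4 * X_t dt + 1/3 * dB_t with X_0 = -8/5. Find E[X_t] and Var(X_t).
E[X_t] = -8*exp(-5*t/4)/5; Var(X_t) = 2/45 - 2*exp(-5*t/2)/45

The OU SDE dX = -theta X dt + sigma dB admits the integrating factor exp(theta t): d(exp(theta t) X_t) = sigma exp(theta t) dB_t. Integrating from 0 to t:
  X_t = x_0 * exp(-theta t) + sigma * int_0^t exp(-theta (t-s)) dB_s.
The Itô integral has mean 0 and (by the Itô isometry) variance sigma^2 * int_0^t exp(-2 theta (t - s)) ds = sigma^2 * (1 - exp(-2 theta t)) / (2 theta).
With theta = 5/4, sigma = 1/3, x_0 = -8/5:
  E[X_t] = -8/5 * exp(-5/4 t) = -8*exp(-5*t/4)/5
  Var(X_t) = (1/3)^2 * (1 - exp(-2*5/4 t)) / (2 * 5/4) = 2/45 - 2*exp(-5*t/2)/45.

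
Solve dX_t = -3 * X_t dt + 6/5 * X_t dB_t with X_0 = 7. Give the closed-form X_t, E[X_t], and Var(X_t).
X_t = 7 * exp((-93/25) t + (6/5) B_t); E[X_t] = 7*exp(-3*t); Var(X_t) = (49*exp(36*t/25) - 49)*exp(-6*t)

For GBM dX = mu X dt + sigma X dB with X_0 = x_0, apply Itô to Y = log X: dY = (mu - sigma^2/2) dt + sigma dB, so Y_t = log(x_0) + (mu - sigma^2/2) t + sigma B_t and hence X_t = x_0 * exp((mu - sigma^2/2) t + sigma B_t).
With mu = -3, sigma = 6/5, x_0 = 7, this gives:
  X_t = 7 * exp((-93/25) * t + (6/5) * B_t).
Since sigma*B_t ~ Normal(0, sigma^2 t), E[exp(sigma*B_t)] = exp(sigma^2 t / 2); so E[X_t] = x_0 * exp((mu - sigma^2/2) t) * exp(sigma^2 t / 2) = x_0 * exp(mu t) = 7*exp(-3*t).
Var(X_t) = E[X_t^2] - (E[X_t])^2 = x_0^2 * exp(2 mu t) * (exp(sigma^2 t) - 1) = (49*exp(36*t/25) - 49)*exp(-6*t).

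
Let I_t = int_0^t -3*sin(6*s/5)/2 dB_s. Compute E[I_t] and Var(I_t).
E[I_t] = 0; Var(I_t) = 9*t/8 - 15*sin(12*t/5)/32

The Itô integral of a deterministic integrand f(s) has mean 0 because each increment f(s) * (B_{s+ds} - B_s) has mean 0. By the Itô isometry:
  Var( int_0^t f(s) dB_s ) = E[ (int_0^t f(s) dB_s)^2 ] = int_0^t f(s)^2 ds.
Here f(s) = -3*sin(6*s/5)/2, so f(s)^2 = 9*sin(6*s/5)^2/4. Integrate:
  int_0^t (9*sin(6*s/5)^2/4) ds = 9*t/8 - 15*sin(12*t/5)/32.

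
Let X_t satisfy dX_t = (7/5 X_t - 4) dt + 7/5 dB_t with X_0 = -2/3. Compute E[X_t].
E[X_t] = 20/7 - 74*exp(7*t/5)/21

Taking expectations and using E[dB_t] = 0, the mean m(t) = E[X_t] satisfies the ODE m'(t) = a m(t) + b with m(0) = x_0. With a = 7/5, b = -4, x_0 = -2/3, the solution is
  m(t) = x_0 * exp(a t) + (b/a) * (exp(a t) - 1)
       = (-2/3) * exp((7/5) t) + ((-4)/(7/5)) * (exp((7/5) t) - 1)
       = 20/7 - 74*exp(7*t/5)/21.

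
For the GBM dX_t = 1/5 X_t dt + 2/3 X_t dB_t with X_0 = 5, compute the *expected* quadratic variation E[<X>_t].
E[<X>_t] = 250*exp(38*t/45)/19 - 250/19

<X>_t = int_0^t ((2/3) * X_s)^2 ds. Taking expectation inside the integral: E[<X>_t] = (2/3)^2 * int_0^t E[X_s^2] ds. For GBM, E[X_s^2] = x_0^2 * exp((2 mu + sigma^2) s). Integrating:
  E[<X>_t] = (2/3)^2 * 5^2 * (exp((2*(1/5) + (2/3)^2) t) - 1) / (2*(1/5) + (2/3)^2)
           = (2/3)^2 * 5^2 * (exp((38/45) t) - 1) / (38/45) = 250*exp(38*t/45)/19 - 250/19.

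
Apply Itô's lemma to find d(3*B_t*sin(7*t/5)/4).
d(3*B_t*sin(7*t/5)/4) = (21*B_t*cos(7*t/5)/20) dt + (3*sin(7*t/5)/4) dB_t

Itô's formula for f(t, x): d f(t, B_t) = (f_t + (1/2) f_xx) dt + f_x dB_t. Compute partials of f(t, x) = 3*x*sin(7*t/5)/4:
  f_t(t,x)  = 21*x*cos(7*t/5)/20
  f_x(t,x)  = 3*sin(7*t/5)/4
  f_xx(t,x) = 0
Assemble drift = f_t + (1/2) f_xx = 21*x*cos(7*t/5)/20 and diffusion = f_x = 3*sin(7*t/5)/4. Substituting x = B_t:
  d(3*B_t*sin(7*t/5)/4) = (21*B_t*cos(7*t/5)/20) dt + (3*sin(7*t/5)/4) dB_t.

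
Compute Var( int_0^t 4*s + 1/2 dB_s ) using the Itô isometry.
Var = t*(64*t^2 + 24*t + 3)/12

The Itô integral of a deterministic integrand f(s) has mean 0 because each increment f(s) * (B_{s+ds} - B_s) has mean 0. By the Itô isometry:
  Var( int_0^t f(s) dB_s ) = E[ (int_0^t f(s) dB_s)^2 ] = int_0^t f(s)^2 ds.
Here f(s) = 4*s + 1/2, so f(s)^2 = (8*s + 1)^2/4. Integrate:
  int_0^t ((8*s + 1)^2/4) ds = t*(64*t^2 + 24*t + 3)/12.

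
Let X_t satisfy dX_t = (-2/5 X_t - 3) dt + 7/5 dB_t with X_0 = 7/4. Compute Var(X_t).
Var(X_t) = 49/20 - 49*exp(-4*t/5)/20

The variance V(t) = Var(X_t) satisfies V'(t) = 2 a V(t) + c^2 with V(0) = 0 (drift coefficient is linear in X, diffusion is constant). With a = -2/5, c = 7/5, the solution is
  V(t) = (c^2 / (2 a)) * (exp(2 a t) - 1)
       = ((7/5)^2 / (2*(-2/5))) * (exp((-4/5) t) - 1)
       = 49/20 - 49*exp(-4*t/5)/20.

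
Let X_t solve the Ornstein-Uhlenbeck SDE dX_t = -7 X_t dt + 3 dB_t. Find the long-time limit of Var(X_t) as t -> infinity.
lim Var(X_t) = 9/14

The OU SDE dX = -theta X dt + sigma dB admits the integrating factor exp(theta t): d(exp(theta t) X_t) = sigma exp(theta t) dB_t. Integrating from 0 to t gives X_t = x_0 * exp(-theta t) + sigma * int_0^t exp(-theta (t-s)) dB_s for any initial x_0. The Itô integral has variance (by the Itô isometry) sigma^2 * int_0^t exp(-2 theta (t - s)) ds = sigma^2 * (1 - exp(-2 theta t)) / (2 theta), independent of x_0.
With theta = 7, sigma = 3:
  Var(X_t) = (3)^2 * (1 - exp(-2*7 t)) / (2 * 7) = 9/14 - 9*exp(-14*t)/14.
As t -> infinity, exp(-2*7 t) -> 0, so the stationary variance is sigma^2 / (2 theta) = 9/14.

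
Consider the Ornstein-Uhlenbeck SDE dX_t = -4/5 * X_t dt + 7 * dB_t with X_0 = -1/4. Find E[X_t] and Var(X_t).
E[X_t] = -exp(-4*t/5)/4; Var(X_t) = 245/8 - 245*exp(-8*t/5)/8

The OU SDE dX = -theta X dt + sigma dB admits the integrating factor exp(theta t): d(exp(theta t) X_t) = sigma exp(theta t) dB_t. Integrating from 0 to t:
  X_t = x_0 * exp(-theta t) + sigma * int_0^t exp(-theta (t-s)) dB_s.
The Itô integral has mean 0 and (by the Itô isometry) variance sigma^2 * int_0^t exp(-2 theta (t - s)) ds = sigma^2 * (1 - exp(-2 theta t)) / (2 theta).
With theta = 4/5, sigma = 7, x_0 = -1/4:
  E[X_t] = -1/4 * exp(-4/5 t) = -exp(-4*t/5)/4
  Var(X_t) = (7)^2 * (1 - exp(-2*4/5 t)) / (2 * 4/5) = 245/8 - 245*exp(-8*t/5)/8.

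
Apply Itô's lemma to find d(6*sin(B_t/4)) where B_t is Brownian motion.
d(6*sin(B_t/4)) = (-3*sin(B_t/4)/16) dt + (3*cos(B_t/4)/2) dB_t

Itô's formula for f(B_t) gives d f(B_t) = f'(B_t) dB_t + (1/2) f''(B_t) dt. Compute derivatives of f(x) = 6*sin(x/4):
  f'(x)  = 3*cos(x/4)/2
  f''(x) = -3*sin(x/4)/8
Substitute x = B_t and multiply the f'' term by 1/2:
  drift     = (1/2) * (-3*sin(x/4)/8) evaluated at B_t = -3*sin(B_t/4)/16
  diffusion = (3*cos(x/4)/2) evaluated at B_t = 3*cos(B_t/4)/2
Therefore d(6*sin(B_t/4)) = (-3*sin(B_t/4)/16) dt + (3*cos(B_t/4)/2) dB_t.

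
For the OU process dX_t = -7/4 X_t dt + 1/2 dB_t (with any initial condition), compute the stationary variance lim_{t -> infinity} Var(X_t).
lim Var(X_t) = 1/14

The OU SDE dX = -theta X dt + sigma dB admits the integrating factor exp(theta t): d(exp(theta t) X_t) = sigma exp(theta t) dB_t. Integrating from 0 to t gives X_t = x_0 * exp(-theta t) + sigma * int_0^t exp(-theta (t-s)) dB_s for any initial x_0. The Itô integral has variance (by the Itô isometry) sigma^2 * int_0^t exp(-2 theta (t - s)) ds = sigma^2 * (1 - exp(-2 theta t)) / (2 theta), independent of x_0.
With theta = 7/4, sigma = 1/2:
  Var(X_t) = (1/2)^2 * (1 - exp(-2*7/4 t)) / (2 * 7/4) = 1/14 - exp(-7*t/2)/14.
As t -> infinity, exp(-2*7/4 t) -> 0, so the stationary variance is sigma^2 / (2 theta) = 1/14.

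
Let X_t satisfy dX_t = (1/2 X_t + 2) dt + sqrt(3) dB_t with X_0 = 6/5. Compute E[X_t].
E[X_t] = 26*exp(t/2)/5 - 4

Taking expectations and using E[dB_t] = 0, the mean m(t) = E[X_t] satisfies the ODE m'(t) = a m(t) + b with m(0) = x_0. With a = 1/2, b = 2, x_0 = 6/5, the solution is
  m(t) = x_0 * exp(a t) + (b/a) * (exp(a t) - 1)
       = (6/5) * exp((1/2) t) + (2/(1/2)) * (exp((1/2) t) - 1)
       = 26*exp(t/2)/5 - 4.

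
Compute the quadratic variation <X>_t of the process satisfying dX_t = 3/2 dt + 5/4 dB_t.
<X>_t = 25*t/16

For an Itô process dX_t = a(t) dt + b(t) dB_t, the quadratic variation is <X>_t = int_0^t b(s)^2 ds (the drift term does not contribute). Here b(s) = 5/4, so
  b(s)^2 = 25/16.
Integrating from 0 to t:
  <X>_t = int_0^t (25/16) ds = 25*t/16.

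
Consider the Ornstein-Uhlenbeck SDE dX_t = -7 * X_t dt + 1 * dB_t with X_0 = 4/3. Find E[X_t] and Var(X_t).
E[X_t] = 4*exp(-7*t)/3; Var(X_t) = 1/14 - exp(-14*t)/14

The OU SDE dX = -theta X dt + sigma dB admits the integrating factor exp(theta t): d(exp(theta t) X_t) = sigma exp(theta t) dB_t. Integrating from 0 to t:
  X_t = x_0 * exp(-theta t) + sigma * int_0^t exp(-theta (t-s)) dB_s.
The Itô integral has mean 0 and (by the Itô isometry) variance sigma^2 * int_0^t exp(-2 theta (t - s)) ds = sigma^2 * (1 - exp(-2 theta t)) / (2 theta).
With theta = 7, sigma = 1, x_0 = 4/3:
  E[X_t] = 4/3 * exp(-7 t) = 4*exp(-7*t)/3
  Var(X_t) = (1)^2 * (1 - exp(-2*7 t)) / (2 * 7) = 1/14 - exp(-14*t)/14.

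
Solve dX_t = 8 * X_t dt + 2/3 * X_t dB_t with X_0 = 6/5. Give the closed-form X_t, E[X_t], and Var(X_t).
X_t = 6/5 * exp((70/9) t + (2/3) B_t); E[X_t] = 6*exp(8*t)/5; Var(X_t) = 36*(exp(4*t/9) - 1)*exp(16*t)/25

For GBM dX = mu X dt + sigma X dB with X_0 = x_0, apply Itô to Y = log X: dY = (mu - sigma^2/2) dt + sigma dB, so Y_t = log(x_0) + (mu - sigma^2/2) t + sigma B_t and hence X_t = x_0 * exp((mu - sigma^2/2) t + sigma B_t).
With mu = 8, sigma = 2/3, x_0 = 6/5, this gives:
  X_t = 6/5 * exp((70/9) * t + (2/3) * B_t).
Since sigma*B_t ~ Normal(0, sigma^2 t), E[exp(sigma*B_t)] = exp(sigma^2 t / 2); so E[X_t] = x_0 * exp((mu - sigma^2/2) t) * exp(sigma^2 t / 2) = x_0 * exp(mu t) = 6*exp(8*t)/5.
Var(X_t) = E[X_t^2] - (E[X_t])^2 = x_0^2 * exp(2 mu t) * (exp(sigma^2 t) - 1) = 36*(exp(4*t/9) - 1)*exp(16*t)/25.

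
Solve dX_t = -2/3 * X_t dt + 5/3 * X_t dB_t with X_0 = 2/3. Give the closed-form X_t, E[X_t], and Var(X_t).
X_t = 2/3 * exp((-37/18) t + (5/3) B_t); E[X_t] = 2*exp(-2*t/3)/3; Var(X_t) = (4*exp(25*t/9) - 4)*exp(-4*t/3)/9

For GBM dX = mu X dt + sigma X dB with X_0 = x_0, apply Itô to Y = log X: dY = (mu - sigma^2/2) dt + sigma dB, so Y_t = log(x_0) + (mu - sigma^2/2) t + sigma B_t and hence X_t = x_0 * exp((mu - sigma^2/2) t + sigma B_t).
With mu = -2/3, sigma = 5/3, x_0 = 2/3, this gives:
  X_t = 2/3 * exp((-37/18) * t + (5/3) * B_t).
Since sigma*B_t ~ Normal(0, sigma^2 t), E[exp(sigma*B_t)] = exp(sigma^2 t / 2); so E[X_t] = x_0 * exp((mu - sigma^2/2) t) * exp(sigma^2 t / 2) = x_0 * exp(mu t) = 2*exp(-2*t/3)/3.
Var(X_t) = E[X_t^2] - (E[X_t])^2 = x_0^2 * exp(2 mu t) * (exp(sigma^2 t) - 1) = (4*exp(25*t/9) - 4)*exp(-4*t/3)/9.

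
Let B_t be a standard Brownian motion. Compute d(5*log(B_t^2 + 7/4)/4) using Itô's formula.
d(5*log(B_t^2 + 7/4)/4) = (5*(7 - 4*B_t^2)/(4*B_t^2 + 7)^2) dt + (10*B_t/(4*B_t^2 + 7)) dB_t

Itô's formula for f(B_t) gives d f(B_t) = f'(B_t) dB_t + (1/2) f''(B_t) dt. Compute derivatives of f(x) = 5*log(x^2 + 7/4)/4:
  f'(x)  = 10*x/(4*x^2 + 7)
  f''(x) = 10*(7 - 4*x^2)/(4*x^2 + 7)^2
Substitute x = B_t and multiply the f'' term by 1/2:
  drift     = (1/2) * (10*(7 - 4*x^2)/(4*x^2 + 7)^2) evaluated at B_t = 5*(7 - 4*B_t^2)/(4*B_t^2 + 7)^2
  diffusion = (10*x/(4*x^2 + 7)) evaluated at B_t = 10*B_t/(4*B_t^2 + 7)
Therefore d(5*log(B_t^2 + 7/4)/4) = (5*(7 - 4*B_t^2)/(4*B_t^2 + 7)^2) dt + (10*B_t/(4*B_t^2 + 7)) dB_t.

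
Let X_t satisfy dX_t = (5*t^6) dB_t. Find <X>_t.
<X>_t = 25*t^13/13

For an Itô process dX_t = a(t) dt + b(t) dB_t, the quadratic variation is <X>_t = int_0^t b(s)^2 ds (the drift term does not contribute). Here b(s) = 5*s^6, so
  b(s)^2 = 25*s^12.
Integrating from 0 to t:
  <X>_t = int_0^t (25*s^12) ds = 25*t^13/13.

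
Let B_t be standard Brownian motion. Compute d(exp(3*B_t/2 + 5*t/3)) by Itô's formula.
d(exp(3*B_t/2 + 5*t/3)) = (67*exp(3*B_t/2 + 5*t/3)/24) dt + (3*exp(3*B_t/2 + 5*t/3)/2) dB_t

Itô's formula for f(t, x): d f(t, B_t) = (f_t + (1/2) f_xx) dt + f_x dB_t. Compute partials of f(t, x) = exp(5*t/3 + 3*x/2):
  f_t(t,x)  = 5*exp(5*t/3 + 3*x/2)/3
  f_x(t,x)  = 3*exp(5*t/3 + 3*x/2)/2
  f_xx(t,x) = 9*exp(5*t/3 + 3*x/2)/4
Assemble drift = f_t + (1/2) f_xx = 67*exp(5*t/3 + 3*x/2)/24 and diffusion = f_x = 3*exp(5*t/3 + 3*x/2)/2. Substituting x = B_t:
  d(exp(3*B_t/2 + 5*t/3)) = (67*exp(3*B_t/2 + 5*t/3)/24) dt + (3*exp(3*B_t/2 + 5*t/3)/2) dB_t.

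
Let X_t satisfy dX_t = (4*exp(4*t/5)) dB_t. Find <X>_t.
<X>_t = 10*exp(8*t/5) - 10

For an Itô process dX_t = a(t) dt + b(t) dB_t, the quadratic variation is <X>_t = int_0^t b(s)^2 ds (the drift term does not contribute). Here b(s) = 4*exp(4*s/5), so
  b(s)^2 = 16*exp(8*s/5).
Integrating from 0 to t:
  <X>_t = int_0^t (16*exp(8*s/5)) ds = 10*exp(8*t/5) - 10.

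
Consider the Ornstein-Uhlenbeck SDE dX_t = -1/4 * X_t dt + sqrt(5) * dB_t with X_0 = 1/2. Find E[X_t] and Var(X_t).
E[X_t] = exp(-t/4)/2; Var(X_t) = 10 - 10*exp(-t/2)

The OU SDE dX = -theta X dt + sigma dB admits the integrating factor exp(theta t): d(exp(theta t) X_t) = sigma exp(theta t) dB_t. Integrating from 0 to t:
  X_t = x_0 * exp(-theta t) + sigma * int_0^t exp(-theta (t-s)) dB_s.
The Itô integral has mean 0 and (by the Itô isometry) variance sigma^2 * int_0^t exp(-2 theta (t - s)) ds = sigma^2 * (1 - exp(-2 theta t)) / (2 theta).
With theta = 1/4, sigma = sqrt(5), x_0 = 1/2:
  E[X_t] = 1/2 * exp(-1/4 t) = exp(-t/4)/2
  Var(X_t) = (sqrt(5))^2 * (1 - exp(-2*1/4 t)) / (2 * 1/4) = 10 - 10*exp(-t/2).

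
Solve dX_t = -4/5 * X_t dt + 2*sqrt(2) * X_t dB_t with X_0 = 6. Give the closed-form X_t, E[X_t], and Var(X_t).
X_t = 6 * exp((-24/5) t + (2*sqrt(2)) B_t); E[X_t] = 6*exp(-4*t/5); Var(X_t) = (36*exp(8*t) - 36)*exp(-8*t/5)

For GBM dX = mu X dt + sigma X dB with X_0 = x_0, apply Itô to Y = log X: dY = (mu - sigma^2/2) dt + sigma dB, so Y_t = log(x_0) + (mu - sigma^2/2) t + sigma B_t and hence X_t = x_0 * exp((mu - sigma^2/2) t + sigma B_t).
With mu = -4/5, sigma = 2*sqrt(2), x_0 = 6, this gives:
  X_t = 6 * exp((-24/5) * t + (2*sqrt(2)) * B_t).
Since sigma*B_t ~ Normal(0, sigma^2 t), E[exp(sigma*B_t)] = exp(sigma^2 t / 2); so E[X_t] = x_0 * exp((mu - sigma^2/2) t) * exp(sigma^2 t / 2) = x_0 * exp(mu t) = 6*exp(-4*t/5).
Var(X_t) = E[X_t^2] - (E[X_t])^2 = x_0^2 * exp(2 mu t) * (exp(sigma^2 t) - 1) = (36*exp(8*t) - 36)*exp(-8*t/5).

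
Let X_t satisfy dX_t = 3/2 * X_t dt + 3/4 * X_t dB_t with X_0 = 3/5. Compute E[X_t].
E[X_t] = 3*exp(3*t/2)/5

For GBM dX = mu X dt + sigma X dB with X_0 = x_0, apply Itô to Y = log X: dY = (mu - sigma^2/2) dt + sigma dB, so Y_t = log(x_0) + (mu - sigma^2/2) t + sigma B_t and hence X_t = x_0 * exp((mu - sigma^2/2) t + sigma B_t).
With mu = 3/2, sigma = 3/4, x_0 = 3/5, this gives:
  X_t = 3/5 * exp((39/32) * t + (3/4) * B_t).
Since sigma*B_t ~ Normal(0, sigma^2 t), E[exp(sigma*B_t)] = exp(sigma^2 t / 2); so E[X_t] = x_0 * exp((mu - sigma^2/2) t) * exp(sigma^2 t / 2) = x_0 * exp(mu t) = 3*exp(3*t/2)/5.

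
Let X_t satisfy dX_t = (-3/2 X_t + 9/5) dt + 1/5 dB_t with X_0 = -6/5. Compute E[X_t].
E[X_t] = 6/5 - 12*exp(-3*t/2)/5

Taking expectations and using E[dB_t] = 0, the mean m(t) = E[X_t] satisfies the ODE m'(t) = a m(t) + b with m(0) = x_0. With a = -3/2, b = 9/5, x_0 = -6/5, the solution is
  m(t) = x_0 * exp(a t) + (b/a) * (exp(a t) - 1)
       = (-6/5) * exp((-3/2) t) + ((9/5)/(-3/2)) * (exp((-3/2) t) - 1)
       = 6/5 - 12*exp(-3*t/2)/5.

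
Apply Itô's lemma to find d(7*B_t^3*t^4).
d(7*B_t^3*t^4) = (7*B_t*t^3*(4*B_t^2 + 3*t)) dt + (21*B_t^2*t^4) dB_t

Itô's formula for f(t, x): d f(t, B_t) = (f_t + (1/2) f_xx) dt + f_x dB_t. Compute partials of f(t, x) = 7*t^4*x^3:
  f_t(t,x)  = 28*t^3*x^3
  f_x(t,x)  = 21*t^4*x^2
  f_xx(t,x) = 42*t^4*x
Assemble drift = f_t + (1/2) f_xx = 7*t^3*x*(3*t + 4*x^2) and diffusion = f_x = 21*t^4*x^2. Substituting x = B_t:
  d(7*B_t^3*t^4) = (7*B_t*t^3*(4*B_t^2 + 3*t)) dt + (21*B_t^2*t^4) dB_t.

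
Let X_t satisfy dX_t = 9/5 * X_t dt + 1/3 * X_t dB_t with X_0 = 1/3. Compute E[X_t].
E[X_t] = exp(9*t/5)/3

For GBM dX = mu X dt + sigma X dB with X_0 = x_0, apply Itô to Y = log X: dY = (mu - sigma^2/2) dt + sigma dB, so Y_t = log(x_0) + (mu - sigma^2/2) t + sigma B_t and hence X_t = x_0 * exp((mu - sigma^2/2) t + sigma B_t).
With mu = 9/5, sigma = 1/3, x_0 = 1/3, this gives:
  X_t = 1/3 * exp((157/90) * t + (1/3) * B_t).
Since sigma*B_t ~ Normal(0, sigma^2 t), E[exp(sigma*B_t)] = exp(sigma^2 t / 2); so E[X_t] = x_0 * exp((mu - sigma^2/2) t) * exp(sigma^2 t / 2) = x_0 * exp(mu t) = exp(9*t/5)/3.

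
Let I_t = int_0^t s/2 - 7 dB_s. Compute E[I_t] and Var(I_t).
E[I_t] = 0; Var(I_t) = t*(t^2 - 42*t + 588)/12

The Itô integral of a deterministic integrand f(s) has mean 0 because each increment f(s) * (B_{s+ds} - B_s) has mean 0. By the Itô isometry:
  Var( int_0^t f(s) dB_s ) = E[ (int_0^t f(s) dB_s)^2 ] = int_0^t f(s)^2 ds.
Here f(s) = s/2 - 7, so f(s)^2 = (s - 14)^2/4. Integrate:
  int_0^t ((s - 14)^2/4) ds = t*(t^2 - 42*t + 588)/12.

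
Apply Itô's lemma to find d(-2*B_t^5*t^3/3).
d(-2*B_t^5*t^3/3) = (B_t^3*t^2*(-2*B_t^2 - 20*t/3)) dt + (-10*B_t^4*t^3/3) dB_t

Itô's formula for f(t, x): d f(t, B_t) = (f_t + (1/2) f_xx) dt + f_x dB_t. Compute partials of f(t, x) = -2*t^3*x^5/3:
  f_t(t,x)  = -2*t^2*x^5
  f_x(t,x)  = -10*t^3*x^4/3
  f_xx(t,x) = -40*t^3*x^3/3
Assemble drift = f_t + (1/2) f_xx = t^2*x^3*(-20*t/3 - 2*x^2) and diffusion = f_x = -10*t^3*x^4/3. Substituting x = B_t:
  d(-2*B_t^5*t^3/3) = (B_t^3*t^2*(-2*B_t^2 - 20*t/3)) dt + (-10*B_t^4*t^3/3) dB_t.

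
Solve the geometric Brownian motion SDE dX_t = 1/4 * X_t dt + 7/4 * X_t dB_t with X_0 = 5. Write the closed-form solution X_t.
X_t = 5 * exp((-41/32) * t + (7/4) * B_t)

For GBM dX = mu X dt + sigma X dB with X_0 = x_0, apply Itô to Y = log X: dY = (mu - sigma^2/2) dt + sigma dB, so Y_t = log(x_0) + (mu - sigma^2/2) t + sigma B_t and hence X_t = x_0 * exp((mu - sigma^2/2) t + sigma B_t).
With mu = 1/4, sigma = 7/4, x_0 = 5, this gives:
  X_t = 5 * exp((-41/32) * t + (7/4) * B_t).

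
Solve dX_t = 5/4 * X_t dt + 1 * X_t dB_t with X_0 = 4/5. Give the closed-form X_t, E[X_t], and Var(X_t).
X_t = 4/5 * exp((3/4) t + (1) B_t); E[X_t] = 4*exp(5*t/4)/5; Var(X_t) = 16*(exp(t) - 1)*exp(5*t/2)/25

For GBM dX = mu X dt + sigma X dB with X_0 = x_0, apply Itô to Y = log X: dY = (mu - sigma^2/2) dt + sigma dB, so Y_t = log(x_0) + (mu - sigma^2/2) t + sigma B_t and hence X_t = x_0 * exp((mu - sigma^2/2) t + sigma B_t).
With mu = 5/4, sigma = 1, x_0 = 4/5, this gives:
  X_t = 4/5 * exp((3/4) * t + (1) * B_t).
Since sigma*B_t ~ Normal(0, sigma^2 t), E[exp(sigma*B_t)] = exp(sigma^2 t / 2); so E[X_t] = x_0 * exp((mu - sigma^2/2) t) * exp(sigma^2 t / 2) = x_0 * exp(mu t) = 4*exp(5*t/4)/5.
Var(X_t) = E[X_t^2] - (E[X_t])^2 = x_0^2 * exp(2 mu t) * (exp(sigma^2 t) - 1) = 16*(exp(t) - 1)*exp(5*t/2)/25.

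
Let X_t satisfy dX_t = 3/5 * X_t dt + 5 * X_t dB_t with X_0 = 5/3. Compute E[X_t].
E[X_t] = 5*exp(3*t/5)/3

For GBM dX = mu X dt + sigma X dB with X_0 = x_0, apply Itô to Y = log X: dY = (mu - sigma^2/2) dt + sigma dB, so Y_t = log(x_0) + (mu - sigma^2/2) t + sigma B_t and hence X_t = x_0 * exp((mu - sigma^2/2) t + sigma B_t).
With mu = 3/5, sigma = 5, x_0 = 5/3, this gives:
  X_t = 5/3 * exp((-119/10) * t + (5) * B_t).
Since sigma*B_t ~ Normal(0, sigma^2 t), E[exp(sigma*B_t)] = exp(sigma^2 t / 2); so E[X_t] = x_0 * exp((mu - sigma^2/2) t) * exp(sigma^2 t / 2) = x_0 * exp(mu t) = 5*exp(3*t/5)/3.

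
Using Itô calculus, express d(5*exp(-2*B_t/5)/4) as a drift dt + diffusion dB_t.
d(5*exp(-2*B_t/5)/4) = (exp(-2*B_t/5)/10) dt + (-exp(-2*B_t/5)/2) dB_t

Itô's formula for f(B_t) gives d f(B_t) = f'(B_t) dB_t + (1/2) f''(B_t) dt. Compute derivatives of f(x) = 5*exp(-2*x/5)/4:
  f'(x)  = -exp(-2*x/5)/2
  f''(x) = exp(-2*x/5)/5
Substitute x = B_t and multiply the f'' term by 1/2:
  drift     = (1/2) * (exp(-2*x/5)/5) evaluated at B_t = exp(-2*B_t/5)/10
  diffusion = (-exp(-2*x/5)/2) evaluated at B_t = -exp(-2*B_t/5)/2
Therefore d(5*exp(-2*B_t/5)/4) = (exp(-2*B_t/5)/10) dt + (-exp(-2*B_t/5)/2) dB_t.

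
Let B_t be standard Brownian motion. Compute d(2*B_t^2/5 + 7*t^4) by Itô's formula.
d(2*B_t^2/5 + 7*t^4) = (28*t^3 + 2/5) dt + (4*B_t/5) dB_t

Itô's formula for f(t, x): d f(t, B_t) = (f_t + (1/2) f_xx) dt + f_x dB_t. Compute partials of f(t, x) = 7*t^4 + 2*x^2/5:
  f_t(t,x)  = 28*t^3
  f_x(t,x)  = 4*x/5
  f_xx(t,x) = 4/5
Assemble drift = f_t + (1/2) f_xx = 28*t^3 + 2/5 and diffusion = f_x = 4*x/5. Substituting x = B_t:
  d(2*B_t^2/5 + 7*t^4) = (28*t^3 + 2/5) dt + (4*B_t/5) dB_t.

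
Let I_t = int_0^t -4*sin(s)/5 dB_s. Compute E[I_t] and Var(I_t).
E[I_t] = 0; Var(I_t) = 8*t/25 - 4*sin(2*t)/25

The Itô integral of a deterministic integrand f(s) has mean 0 because each increment f(s) * (B_{s+ds} - B_s) has mean 0. By the Itô isometry:
  Var( int_0^t f(s) dB_s ) = E[ (int_0^t f(s) dB_s)^2 ] = int_0^t f(s)^2 ds.
Here f(s) = -4*sin(s)/5, so f(s)^2 = 16*sin(s)^2/25. Integrate:
  int_0^t (16*sin(s)^2/25) ds = 8*t/25 - 4*sin(2*t)/25.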